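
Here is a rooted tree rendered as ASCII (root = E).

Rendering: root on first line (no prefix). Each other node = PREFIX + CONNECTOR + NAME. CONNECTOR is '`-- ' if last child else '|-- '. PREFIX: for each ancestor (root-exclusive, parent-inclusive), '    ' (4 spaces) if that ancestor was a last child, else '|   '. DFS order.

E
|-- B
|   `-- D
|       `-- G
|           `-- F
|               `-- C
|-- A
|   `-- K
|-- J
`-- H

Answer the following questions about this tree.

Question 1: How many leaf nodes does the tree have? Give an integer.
Leaves (nodes with no children): C, H, J, K

Answer: 4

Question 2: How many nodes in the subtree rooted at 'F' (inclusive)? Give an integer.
Answer: 2

Derivation:
Subtree rooted at F contains: C, F
Count = 2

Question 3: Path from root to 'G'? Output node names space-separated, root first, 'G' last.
Answer: E B D G

Derivation:
Walk down from root: E -> B -> D -> G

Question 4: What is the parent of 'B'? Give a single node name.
Answer: E

Derivation:
Scan adjacency: B appears as child of E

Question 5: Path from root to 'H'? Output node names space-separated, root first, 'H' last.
Answer: E H

Derivation:
Walk down from root: E -> H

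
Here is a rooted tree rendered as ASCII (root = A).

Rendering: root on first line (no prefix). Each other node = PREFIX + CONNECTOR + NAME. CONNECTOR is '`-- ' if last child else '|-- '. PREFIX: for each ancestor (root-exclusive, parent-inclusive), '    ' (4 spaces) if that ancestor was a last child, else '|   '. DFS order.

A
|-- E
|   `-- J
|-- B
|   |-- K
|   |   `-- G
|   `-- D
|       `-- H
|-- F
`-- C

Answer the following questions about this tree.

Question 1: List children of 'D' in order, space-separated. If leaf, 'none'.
Node D's children (from adjacency): H

Answer: H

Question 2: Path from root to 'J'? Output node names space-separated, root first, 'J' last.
Walk down from root: A -> E -> J

Answer: A E J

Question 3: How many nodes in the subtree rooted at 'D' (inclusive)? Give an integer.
Answer: 2

Derivation:
Subtree rooted at D contains: D, H
Count = 2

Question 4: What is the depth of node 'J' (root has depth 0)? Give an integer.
Path from root to J: A -> E -> J
Depth = number of edges = 2

Answer: 2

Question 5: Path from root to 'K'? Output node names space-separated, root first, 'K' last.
Walk down from root: A -> B -> K

Answer: A B K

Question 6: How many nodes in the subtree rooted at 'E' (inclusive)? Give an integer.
Subtree rooted at E contains: E, J
Count = 2

Answer: 2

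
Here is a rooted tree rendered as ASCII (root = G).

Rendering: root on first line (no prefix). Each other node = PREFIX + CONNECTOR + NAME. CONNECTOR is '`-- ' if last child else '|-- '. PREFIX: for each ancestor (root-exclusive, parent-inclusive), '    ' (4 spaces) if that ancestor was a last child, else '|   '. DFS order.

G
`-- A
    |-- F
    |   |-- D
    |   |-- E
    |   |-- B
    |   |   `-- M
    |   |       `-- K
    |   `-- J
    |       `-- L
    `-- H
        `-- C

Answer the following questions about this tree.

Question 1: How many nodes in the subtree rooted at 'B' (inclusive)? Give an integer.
Subtree rooted at B contains: B, K, M
Count = 3

Answer: 3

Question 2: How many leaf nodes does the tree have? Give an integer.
Leaves (nodes with no children): C, D, E, K, L

Answer: 5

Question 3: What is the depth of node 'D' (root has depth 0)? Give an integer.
Answer: 3

Derivation:
Path from root to D: G -> A -> F -> D
Depth = number of edges = 3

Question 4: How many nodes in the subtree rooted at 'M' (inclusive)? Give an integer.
Answer: 2

Derivation:
Subtree rooted at M contains: K, M
Count = 2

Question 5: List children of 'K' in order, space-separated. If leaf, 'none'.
Node K's children (from adjacency): (leaf)

Answer: none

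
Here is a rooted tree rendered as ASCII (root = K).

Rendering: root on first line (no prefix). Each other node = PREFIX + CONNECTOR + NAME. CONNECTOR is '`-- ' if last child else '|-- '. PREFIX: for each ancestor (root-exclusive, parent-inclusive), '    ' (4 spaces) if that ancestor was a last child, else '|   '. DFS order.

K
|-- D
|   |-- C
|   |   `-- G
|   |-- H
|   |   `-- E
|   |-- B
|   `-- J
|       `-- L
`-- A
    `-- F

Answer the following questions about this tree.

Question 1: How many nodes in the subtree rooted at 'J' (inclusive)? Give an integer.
Subtree rooted at J contains: J, L
Count = 2

Answer: 2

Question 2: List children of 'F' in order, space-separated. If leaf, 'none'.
Answer: none

Derivation:
Node F's children (from adjacency): (leaf)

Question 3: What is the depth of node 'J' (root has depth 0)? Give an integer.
Path from root to J: K -> D -> J
Depth = number of edges = 2

Answer: 2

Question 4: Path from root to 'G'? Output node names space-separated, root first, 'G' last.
Answer: K D C G

Derivation:
Walk down from root: K -> D -> C -> G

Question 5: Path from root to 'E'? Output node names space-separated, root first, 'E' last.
Walk down from root: K -> D -> H -> E

Answer: K D H E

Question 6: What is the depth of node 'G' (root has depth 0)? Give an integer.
Answer: 3

Derivation:
Path from root to G: K -> D -> C -> G
Depth = number of edges = 3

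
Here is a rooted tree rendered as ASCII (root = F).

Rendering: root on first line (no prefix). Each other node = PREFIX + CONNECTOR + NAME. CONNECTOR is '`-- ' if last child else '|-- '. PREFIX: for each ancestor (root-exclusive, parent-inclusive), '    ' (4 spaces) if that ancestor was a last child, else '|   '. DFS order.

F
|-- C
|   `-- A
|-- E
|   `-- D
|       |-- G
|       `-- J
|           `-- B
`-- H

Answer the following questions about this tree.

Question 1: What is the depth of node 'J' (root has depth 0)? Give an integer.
Answer: 3

Derivation:
Path from root to J: F -> E -> D -> J
Depth = number of edges = 3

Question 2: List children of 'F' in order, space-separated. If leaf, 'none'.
Node F's children (from adjacency): C, E, H

Answer: C E H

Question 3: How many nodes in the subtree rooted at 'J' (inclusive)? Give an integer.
Answer: 2

Derivation:
Subtree rooted at J contains: B, J
Count = 2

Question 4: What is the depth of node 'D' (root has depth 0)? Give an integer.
Answer: 2

Derivation:
Path from root to D: F -> E -> D
Depth = number of edges = 2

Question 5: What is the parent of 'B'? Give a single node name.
Answer: J

Derivation:
Scan adjacency: B appears as child of J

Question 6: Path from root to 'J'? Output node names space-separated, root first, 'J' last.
Answer: F E D J

Derivation:
Walk down from root: F -> E -> D -> J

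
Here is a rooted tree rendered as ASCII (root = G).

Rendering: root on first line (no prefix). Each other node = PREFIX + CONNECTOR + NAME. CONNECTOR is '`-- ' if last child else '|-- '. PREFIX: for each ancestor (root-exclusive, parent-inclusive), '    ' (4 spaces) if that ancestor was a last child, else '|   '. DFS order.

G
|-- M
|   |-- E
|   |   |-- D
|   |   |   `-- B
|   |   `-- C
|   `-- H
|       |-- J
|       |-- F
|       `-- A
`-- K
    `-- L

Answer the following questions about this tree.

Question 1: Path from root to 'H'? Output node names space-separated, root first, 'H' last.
Walk down from root: G -> M -> H

Answer: G M H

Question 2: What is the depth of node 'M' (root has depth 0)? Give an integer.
Answer: 1

Derivation:
Path from root to M: G -> M
Depth = number of edges = 1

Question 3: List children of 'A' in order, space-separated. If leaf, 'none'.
Answer: none

Derivation:
Node A's children (from adjacency): (leaf)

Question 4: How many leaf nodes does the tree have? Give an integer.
Leaves (nodes with no children): A, B, C, F, J, L

Answer: 6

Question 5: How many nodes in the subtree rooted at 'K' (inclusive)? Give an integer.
Subtree rooted at K contains: K, L
Count = 2

Answer: 2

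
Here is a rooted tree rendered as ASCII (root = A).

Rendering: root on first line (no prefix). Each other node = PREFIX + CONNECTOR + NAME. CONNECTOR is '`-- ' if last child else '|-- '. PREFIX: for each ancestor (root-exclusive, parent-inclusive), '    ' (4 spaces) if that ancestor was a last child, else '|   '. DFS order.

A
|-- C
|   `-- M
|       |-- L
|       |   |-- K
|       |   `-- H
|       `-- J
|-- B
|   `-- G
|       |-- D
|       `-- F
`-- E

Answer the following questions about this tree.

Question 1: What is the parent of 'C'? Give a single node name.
Scan adjacency: C appears as child of A

Answer: A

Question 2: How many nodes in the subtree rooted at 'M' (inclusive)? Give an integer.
Answer: 5

Derivation:
Subtree rooted at M contains: H, J, K, L, M
Count = 5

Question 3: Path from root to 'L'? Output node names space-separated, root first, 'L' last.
Answer: A C M L

Derivation:
Walk down from root: A -> C -> M -> L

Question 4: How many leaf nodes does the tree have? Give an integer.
Answer: 6

Derivation:
Leaves (nodes with no children): D, E, F, H, J, K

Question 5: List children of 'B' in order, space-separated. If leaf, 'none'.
Answer: G

Derivation:
Node B's children (from adjacency): G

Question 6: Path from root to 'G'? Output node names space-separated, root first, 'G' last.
Walk down from root: A -> B -> G

Answer: A B G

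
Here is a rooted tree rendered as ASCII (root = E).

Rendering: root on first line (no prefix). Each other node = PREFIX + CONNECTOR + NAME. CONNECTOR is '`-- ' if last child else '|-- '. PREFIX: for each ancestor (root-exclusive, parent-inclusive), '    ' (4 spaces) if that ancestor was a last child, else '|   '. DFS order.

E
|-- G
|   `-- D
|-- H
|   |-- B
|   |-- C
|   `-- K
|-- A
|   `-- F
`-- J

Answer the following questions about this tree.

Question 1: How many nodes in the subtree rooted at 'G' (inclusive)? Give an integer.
Answer: 2

Derivation:
Subtree rooted at G contains: D, G
Count = 2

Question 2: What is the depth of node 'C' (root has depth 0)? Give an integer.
Answer: 2

Derivation:
Path from root to C: E -> H -> C
Depth = number of edges = 2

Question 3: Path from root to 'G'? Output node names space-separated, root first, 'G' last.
Walk down from root: E -> G

Answer: E G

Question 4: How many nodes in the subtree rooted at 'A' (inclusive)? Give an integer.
Subtree rooted at A contains: A, F
Count = 2

Answer: 2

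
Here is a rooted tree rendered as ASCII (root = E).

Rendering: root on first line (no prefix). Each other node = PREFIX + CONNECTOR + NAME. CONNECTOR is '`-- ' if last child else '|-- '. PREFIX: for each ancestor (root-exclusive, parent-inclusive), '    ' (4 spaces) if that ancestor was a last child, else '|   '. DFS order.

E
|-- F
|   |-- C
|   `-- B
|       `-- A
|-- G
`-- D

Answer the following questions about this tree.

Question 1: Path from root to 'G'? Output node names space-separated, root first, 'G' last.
Walk down from root: E -> G

Answer: E G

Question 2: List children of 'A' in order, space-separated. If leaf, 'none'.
Node A's children (from adjacency): (leaf)

Answer: none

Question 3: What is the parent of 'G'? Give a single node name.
Scan adjacency: G appears as child of E

Answer: E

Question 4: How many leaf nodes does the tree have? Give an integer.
Leaves (nodes with no children): A, C, D, G

Answer: 4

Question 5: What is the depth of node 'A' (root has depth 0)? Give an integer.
Answer: 3

Derivation:
Path from root to A: E -> F -> B -> A
Depth = number of edges = 3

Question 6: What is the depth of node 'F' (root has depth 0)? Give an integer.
Answer: 1

Derivation:
Path from root to F: E -> F
Depth = number of edges = 1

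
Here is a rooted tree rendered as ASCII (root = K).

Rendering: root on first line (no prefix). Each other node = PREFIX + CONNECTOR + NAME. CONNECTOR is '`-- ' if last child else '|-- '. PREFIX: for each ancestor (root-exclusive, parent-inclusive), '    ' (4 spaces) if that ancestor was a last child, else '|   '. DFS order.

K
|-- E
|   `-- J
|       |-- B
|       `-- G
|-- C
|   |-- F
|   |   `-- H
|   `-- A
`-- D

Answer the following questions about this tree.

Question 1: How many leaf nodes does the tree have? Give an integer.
Leaves (nodes with no children): A, B, D, G, H

Answer: 5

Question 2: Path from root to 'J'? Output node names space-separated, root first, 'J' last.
Walk down from root: K -> E -> J

Answer: K E J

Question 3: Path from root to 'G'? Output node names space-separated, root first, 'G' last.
Answer: K E J G

Derivation:
Walk down from root: K -> E -> J -> G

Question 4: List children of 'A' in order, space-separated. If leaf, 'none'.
Answer: none

Derivation:
Node A's children (from adjacency): (leaf)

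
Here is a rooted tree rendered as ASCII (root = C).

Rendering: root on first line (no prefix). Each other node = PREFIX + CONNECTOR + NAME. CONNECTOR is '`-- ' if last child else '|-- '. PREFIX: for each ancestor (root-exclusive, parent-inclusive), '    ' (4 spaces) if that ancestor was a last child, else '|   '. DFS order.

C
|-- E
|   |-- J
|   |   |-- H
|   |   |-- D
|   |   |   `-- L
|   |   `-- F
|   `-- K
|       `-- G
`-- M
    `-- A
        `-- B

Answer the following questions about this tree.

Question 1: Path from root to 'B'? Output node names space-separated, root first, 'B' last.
Answer: C M A B

Derivation:
Walk down from root: C -> M -> A -> B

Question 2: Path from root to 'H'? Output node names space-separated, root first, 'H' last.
Answer: C E J H

Derivation:
Walk down from root: C -> E -> J -> H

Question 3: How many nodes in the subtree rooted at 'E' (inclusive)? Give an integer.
Answer: 8

Derivation:
Subtree rooted at E contains: D, E, F, G, H, J, K, L
Count = 8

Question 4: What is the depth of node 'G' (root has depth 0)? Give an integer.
Answer: 3

Derivation:
Path from root to G: C -> E -> K -> G
Depth = number of edges = 3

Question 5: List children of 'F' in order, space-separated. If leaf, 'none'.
Node F's children (from adjacency): (leaf)

Answer: none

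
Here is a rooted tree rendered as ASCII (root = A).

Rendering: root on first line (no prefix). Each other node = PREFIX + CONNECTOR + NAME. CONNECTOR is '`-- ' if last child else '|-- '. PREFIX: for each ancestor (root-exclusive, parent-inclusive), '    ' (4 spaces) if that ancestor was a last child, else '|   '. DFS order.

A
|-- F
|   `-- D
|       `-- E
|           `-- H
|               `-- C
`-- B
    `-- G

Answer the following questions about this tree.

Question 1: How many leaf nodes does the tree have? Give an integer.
Answer: 2

Derivation:
Leaves (nodes with no children): C, G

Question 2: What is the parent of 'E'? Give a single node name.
Scan adjacency: E appears as child of D

Answer: D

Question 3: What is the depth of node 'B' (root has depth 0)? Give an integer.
Answer: 1

Derivation:
Path from root to B: A -> B
Depth = number of edges = 1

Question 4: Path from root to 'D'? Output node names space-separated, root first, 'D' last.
Answer: A F D

Derivation:
Walk down from root: A -> F -> D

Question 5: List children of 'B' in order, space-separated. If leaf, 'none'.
Node B's children (from adjacency): G

Answer: G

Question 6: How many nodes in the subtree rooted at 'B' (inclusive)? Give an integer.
Subtree rooted at B contains: B, G
Count = 2

Answer: 2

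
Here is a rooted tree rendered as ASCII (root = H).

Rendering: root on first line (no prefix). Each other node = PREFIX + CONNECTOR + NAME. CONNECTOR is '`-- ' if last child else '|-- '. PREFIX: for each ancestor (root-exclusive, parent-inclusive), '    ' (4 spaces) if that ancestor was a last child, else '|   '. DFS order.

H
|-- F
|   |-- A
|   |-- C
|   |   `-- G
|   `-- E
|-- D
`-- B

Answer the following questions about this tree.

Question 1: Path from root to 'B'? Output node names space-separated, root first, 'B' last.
Walk down from root: H -> B

Answer: H B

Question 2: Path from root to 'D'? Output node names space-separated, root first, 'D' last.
Walk down from root: H -> D

Answer: H D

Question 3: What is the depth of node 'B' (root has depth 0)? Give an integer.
Answer: 1

Derivation:
Path from root to B: H -> B
Depth = number of edges = 1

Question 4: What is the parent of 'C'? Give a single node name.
Answer: F

Derivation:
Scan adjacency: C appears as child of F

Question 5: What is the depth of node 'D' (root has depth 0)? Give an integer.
Answer: 1

Derivation:
Path from root to D: H -> D
Depth = number of edges = 1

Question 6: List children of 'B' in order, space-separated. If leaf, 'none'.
Answer: none

Derivation:
Node B's children (from adjacency): (leaf)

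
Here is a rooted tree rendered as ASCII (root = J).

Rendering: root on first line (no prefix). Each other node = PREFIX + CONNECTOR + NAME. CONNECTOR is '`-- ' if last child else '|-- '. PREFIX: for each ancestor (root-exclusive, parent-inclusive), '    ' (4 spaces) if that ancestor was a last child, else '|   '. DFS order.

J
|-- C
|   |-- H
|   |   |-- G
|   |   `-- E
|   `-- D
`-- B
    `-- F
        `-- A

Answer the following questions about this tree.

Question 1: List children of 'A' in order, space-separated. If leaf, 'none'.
Node A's children (from adjacency): (leaf)

Answer: none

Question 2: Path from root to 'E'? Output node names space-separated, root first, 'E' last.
Walk down from root: J -> C -> H -> E

Answer: J C H E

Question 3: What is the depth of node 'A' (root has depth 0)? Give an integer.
Path from root to A: J -> B -> F -> A
Depth = number of edges = 3

Answer: 3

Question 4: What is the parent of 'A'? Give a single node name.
Answer: F

Derivation:
Scan adjacency: A appears as child of F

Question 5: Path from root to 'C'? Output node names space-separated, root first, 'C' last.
Walk down from root: J -> C

Answer: J C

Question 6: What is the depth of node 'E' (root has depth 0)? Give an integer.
Answer: 3

Derivation:
Path from root to E: J -> C -> H -> E
Depth = number of edges = 3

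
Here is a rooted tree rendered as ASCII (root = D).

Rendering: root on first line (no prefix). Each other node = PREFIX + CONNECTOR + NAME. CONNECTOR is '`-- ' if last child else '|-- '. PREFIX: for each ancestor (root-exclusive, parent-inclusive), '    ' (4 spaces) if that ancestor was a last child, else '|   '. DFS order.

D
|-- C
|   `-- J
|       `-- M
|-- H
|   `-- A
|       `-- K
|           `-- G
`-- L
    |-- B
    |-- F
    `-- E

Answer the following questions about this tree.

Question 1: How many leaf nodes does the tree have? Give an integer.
Answer: 5

Derivation:
Leaves (nodes with no children): B, E, F, G, M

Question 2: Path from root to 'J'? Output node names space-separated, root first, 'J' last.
Walk down from root: D -> C -> J

Answer: D C J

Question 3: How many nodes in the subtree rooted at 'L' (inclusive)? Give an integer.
Subtree rooted at L contains: B, E, F, L
Count = 4

Answer: 4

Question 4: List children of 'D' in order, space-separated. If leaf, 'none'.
Answer: C H L

Derivation:
Node D's children (from adjacency): C, H, L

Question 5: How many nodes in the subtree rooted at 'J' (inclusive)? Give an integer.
Subtree rooted at J contains: J, M
Count = 2

Answer: 2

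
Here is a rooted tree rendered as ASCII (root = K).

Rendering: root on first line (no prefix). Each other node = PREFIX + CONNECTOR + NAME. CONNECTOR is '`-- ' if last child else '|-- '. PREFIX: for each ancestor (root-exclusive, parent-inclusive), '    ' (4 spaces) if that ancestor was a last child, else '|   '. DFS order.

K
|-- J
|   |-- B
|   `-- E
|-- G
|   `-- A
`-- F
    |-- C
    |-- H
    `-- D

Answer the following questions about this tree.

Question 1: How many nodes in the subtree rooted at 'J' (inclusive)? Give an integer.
Subtree rooted at J contains: B, E, J
Count = 3

Answer: 3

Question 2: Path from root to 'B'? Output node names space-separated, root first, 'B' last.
Answer: K J B

Derivation:
Walk down from root: K -> J -> B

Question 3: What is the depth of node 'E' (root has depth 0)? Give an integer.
Answer: 2

Derivation:
Path from root to E: K -> J -> E
Depth = number of edges = 2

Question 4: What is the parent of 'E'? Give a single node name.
Answer: J

Derivation:
Scan adjacency: E appears as child of J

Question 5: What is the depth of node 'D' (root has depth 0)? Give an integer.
Path from root to D: K -> F -> D
Depth = number of edges = 2

Answer: 2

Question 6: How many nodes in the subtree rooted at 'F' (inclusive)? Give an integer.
Subtree rooted at F contains: C, D, F, H
Count = 4

Answer: 4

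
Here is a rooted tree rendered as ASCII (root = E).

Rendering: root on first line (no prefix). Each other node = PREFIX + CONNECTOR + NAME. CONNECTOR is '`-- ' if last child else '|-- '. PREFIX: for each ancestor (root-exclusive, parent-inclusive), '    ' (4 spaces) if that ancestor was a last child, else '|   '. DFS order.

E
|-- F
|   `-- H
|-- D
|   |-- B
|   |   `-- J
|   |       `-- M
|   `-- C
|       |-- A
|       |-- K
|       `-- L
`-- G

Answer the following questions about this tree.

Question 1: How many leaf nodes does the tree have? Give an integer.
Leaves (nodes with no children): A, G, H, K, L, M

Answer: 6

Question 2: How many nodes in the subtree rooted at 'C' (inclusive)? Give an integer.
Subtree rooted at C contains: A, C, K, L
Count = 4

Answer: 4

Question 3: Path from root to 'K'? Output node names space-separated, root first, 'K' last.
Answer: E D C K

Derivation:
Walk down from root: E -> D -> C -> K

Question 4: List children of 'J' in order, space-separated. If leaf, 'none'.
Answer: M

Derivation:
Node J's children (from adjacency): M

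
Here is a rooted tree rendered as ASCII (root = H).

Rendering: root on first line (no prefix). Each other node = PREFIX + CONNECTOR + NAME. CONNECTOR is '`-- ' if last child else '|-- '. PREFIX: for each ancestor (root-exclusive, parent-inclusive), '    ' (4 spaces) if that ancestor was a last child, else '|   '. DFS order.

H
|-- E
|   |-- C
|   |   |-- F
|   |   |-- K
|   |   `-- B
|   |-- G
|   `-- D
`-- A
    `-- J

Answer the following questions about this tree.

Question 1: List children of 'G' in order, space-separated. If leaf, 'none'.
Node G's children (from adjacency): (leaf)

Answer: none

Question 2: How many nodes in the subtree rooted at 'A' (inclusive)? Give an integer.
Answer: 2

Derivation:
Subtree rooted at A contains: A, J
Count = 2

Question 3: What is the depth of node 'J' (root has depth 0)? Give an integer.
Answer: 2

Derivation:
Path from root to J: H -> A -> J
Depth = number of edges = 2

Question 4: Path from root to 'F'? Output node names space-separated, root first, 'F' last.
Walk down from root: H -> E -> C -> F

Answer: H E C F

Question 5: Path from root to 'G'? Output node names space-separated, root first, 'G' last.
Answer: H E G

Derivation:
Walk down from root: H -> E -> G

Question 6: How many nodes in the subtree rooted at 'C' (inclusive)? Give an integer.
Answer: 4

Derivation:
Subtree rooted at C contains: B, C, F, K
Count = 4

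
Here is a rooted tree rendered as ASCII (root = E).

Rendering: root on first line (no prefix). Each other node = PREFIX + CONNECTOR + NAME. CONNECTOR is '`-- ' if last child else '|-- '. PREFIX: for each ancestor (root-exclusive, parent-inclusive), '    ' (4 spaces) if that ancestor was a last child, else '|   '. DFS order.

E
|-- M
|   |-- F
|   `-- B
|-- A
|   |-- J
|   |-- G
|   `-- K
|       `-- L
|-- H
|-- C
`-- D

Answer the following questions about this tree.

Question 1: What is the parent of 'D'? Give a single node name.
Answer: E

Derivation:
Scan adjacency: D appears as child of E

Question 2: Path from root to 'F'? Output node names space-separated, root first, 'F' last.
Answer: E M F

Derivation:
Walk down from root: E -> M -> F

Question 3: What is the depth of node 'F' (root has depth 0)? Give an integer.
Path from root to F: E -> M -> F
Depth = number of edges = 2

Answer: 2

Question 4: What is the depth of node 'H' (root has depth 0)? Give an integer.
Answer: 1

Derivation:
Path from root to H: E -> H
Depth = number of edges = 1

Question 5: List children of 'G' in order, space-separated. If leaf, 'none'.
Answer: none

Derivation:
Node G's children (from adjacency): (leaf)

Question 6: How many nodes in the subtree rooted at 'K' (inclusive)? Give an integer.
Subtree rooted at K contains: K, L
Count = 2

Answer: 2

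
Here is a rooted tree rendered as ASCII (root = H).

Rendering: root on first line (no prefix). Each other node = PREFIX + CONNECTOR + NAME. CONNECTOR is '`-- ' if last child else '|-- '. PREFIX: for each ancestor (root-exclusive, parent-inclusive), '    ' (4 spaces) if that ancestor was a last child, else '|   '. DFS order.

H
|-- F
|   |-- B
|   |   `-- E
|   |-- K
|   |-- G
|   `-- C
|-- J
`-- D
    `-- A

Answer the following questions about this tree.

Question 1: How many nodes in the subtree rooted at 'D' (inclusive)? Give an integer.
Subtree rooted at D contains: A, D
Count = 2

Answer: 2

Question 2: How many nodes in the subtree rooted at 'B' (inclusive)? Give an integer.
Answer: 2

Derivation:
Subtree rooted at B contains: B, E
Count = 2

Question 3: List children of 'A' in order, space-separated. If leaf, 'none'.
Node A's children (from adjacency): (leaf)

Answer: none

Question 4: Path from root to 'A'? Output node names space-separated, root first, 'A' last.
Answer: H D A

Derivation:
Walk down from root: H -> D -> A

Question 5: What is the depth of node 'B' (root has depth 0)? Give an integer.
Path from root to B: H -> F -> B
Depth = number of edges = 2

Answer: 2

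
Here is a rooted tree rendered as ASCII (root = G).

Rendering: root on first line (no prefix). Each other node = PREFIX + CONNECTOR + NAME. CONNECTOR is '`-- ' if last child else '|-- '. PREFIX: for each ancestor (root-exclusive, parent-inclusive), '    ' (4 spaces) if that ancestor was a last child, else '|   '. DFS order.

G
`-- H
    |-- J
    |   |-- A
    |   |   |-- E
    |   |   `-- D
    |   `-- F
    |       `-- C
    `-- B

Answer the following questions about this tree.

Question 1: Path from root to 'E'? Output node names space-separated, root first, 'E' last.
Answer: G H J A E

Derivation:
Walk down from root: G -> H -> J -> A -> E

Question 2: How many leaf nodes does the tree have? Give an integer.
Answer: 4

Derivation:
Leaves (nodes with no children): B, C, D, E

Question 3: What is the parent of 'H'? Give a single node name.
Scan adjacency: H appears as child of G

Answer: G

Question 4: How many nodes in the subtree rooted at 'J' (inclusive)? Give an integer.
Subtree rooted at J contains: A, C, D, E, F, J
Count = 6

Answer: 6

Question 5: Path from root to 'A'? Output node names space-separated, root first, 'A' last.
Answer: G H J A

Derivation:
Walk down from root: G -> H -> J -> A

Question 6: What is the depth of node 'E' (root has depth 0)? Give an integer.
Path from root to E: G -> H -> J -> A -> E
Depth = number of edges = 4

Answer: 4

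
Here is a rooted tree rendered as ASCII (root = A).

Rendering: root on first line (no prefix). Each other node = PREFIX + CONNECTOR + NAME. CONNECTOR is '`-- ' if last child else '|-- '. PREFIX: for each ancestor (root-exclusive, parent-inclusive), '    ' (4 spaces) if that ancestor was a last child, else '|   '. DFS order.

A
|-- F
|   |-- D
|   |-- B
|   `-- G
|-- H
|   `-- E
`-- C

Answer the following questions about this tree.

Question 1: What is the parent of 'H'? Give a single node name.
Answer: A

Derivation:
Scan adjacency: H appears as child of A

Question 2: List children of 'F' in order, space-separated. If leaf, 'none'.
Node F's children (from adjacency): D, B, G

Answer: D B G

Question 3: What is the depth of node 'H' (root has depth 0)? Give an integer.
Answer: 1

Derivation:
Path from root to H: A -> H
Depth = number of edges = 1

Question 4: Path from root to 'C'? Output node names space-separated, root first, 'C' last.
Walk down from root: A -> C

Answer: A C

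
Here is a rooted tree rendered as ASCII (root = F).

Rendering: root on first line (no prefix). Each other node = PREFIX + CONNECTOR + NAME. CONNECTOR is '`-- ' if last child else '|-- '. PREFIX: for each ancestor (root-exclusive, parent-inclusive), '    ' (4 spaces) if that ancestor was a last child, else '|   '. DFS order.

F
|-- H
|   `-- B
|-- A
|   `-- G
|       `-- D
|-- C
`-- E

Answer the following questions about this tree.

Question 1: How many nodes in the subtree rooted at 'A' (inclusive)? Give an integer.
Answer: 3

Derivation:
Subtree rooted at A contains: A, D, G
Count = 3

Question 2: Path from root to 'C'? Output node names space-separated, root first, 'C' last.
Walk down from root: F -> C

Answer: F C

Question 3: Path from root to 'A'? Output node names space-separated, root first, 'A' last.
Walk down from root: F -> A

Answer: F A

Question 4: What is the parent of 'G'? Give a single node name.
Answer: A

Derivation:
Scan adjacency: G appears as child of A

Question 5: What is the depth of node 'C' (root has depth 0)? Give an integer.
Path from root to C: F -> C
Depth = number of edges = 1

Answer: 1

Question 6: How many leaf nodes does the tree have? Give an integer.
Leaves (nodes with no children): B, C, D, E

Answer: 4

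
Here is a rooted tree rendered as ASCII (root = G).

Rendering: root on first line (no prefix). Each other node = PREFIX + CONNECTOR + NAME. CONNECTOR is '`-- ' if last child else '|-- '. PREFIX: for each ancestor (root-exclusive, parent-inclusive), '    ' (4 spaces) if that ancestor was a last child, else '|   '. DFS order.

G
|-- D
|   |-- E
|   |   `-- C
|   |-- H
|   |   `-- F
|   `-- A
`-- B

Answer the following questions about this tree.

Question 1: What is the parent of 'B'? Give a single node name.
Scan adjacency: B appears as child of G

Answer: G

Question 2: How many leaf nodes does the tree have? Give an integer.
Leaves (nodes with no children): A, B, C, F

Answer: 4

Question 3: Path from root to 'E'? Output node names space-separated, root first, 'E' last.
Walk down from root: G -> D -> E

Answer: G D E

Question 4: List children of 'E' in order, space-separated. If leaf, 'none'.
Node E's children (from adjacency): C

Answer: C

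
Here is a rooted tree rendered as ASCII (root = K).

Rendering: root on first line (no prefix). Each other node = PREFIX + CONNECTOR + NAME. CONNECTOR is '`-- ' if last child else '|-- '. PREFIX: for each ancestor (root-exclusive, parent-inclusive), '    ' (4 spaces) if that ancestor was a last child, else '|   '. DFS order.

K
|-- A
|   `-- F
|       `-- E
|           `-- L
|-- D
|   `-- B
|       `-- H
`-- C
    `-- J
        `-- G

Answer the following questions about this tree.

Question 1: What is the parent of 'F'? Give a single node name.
Scan adjacency: F appears as child of A

Answer: A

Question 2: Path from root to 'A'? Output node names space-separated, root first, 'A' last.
Answer: K A

Derivation:
Walk down from root: K -> A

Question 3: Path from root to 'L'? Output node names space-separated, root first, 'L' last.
Answer: K A F E L

Derivation:
Walk down from root: K -> A -> F -> E -> L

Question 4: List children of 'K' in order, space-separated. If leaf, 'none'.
Answer: A D C

Derivation:
Node K's children (from adjacency): A, D, C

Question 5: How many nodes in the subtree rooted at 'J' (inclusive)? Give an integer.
Subtree rooted at J contains: G, J
Count = 2

Answer: 2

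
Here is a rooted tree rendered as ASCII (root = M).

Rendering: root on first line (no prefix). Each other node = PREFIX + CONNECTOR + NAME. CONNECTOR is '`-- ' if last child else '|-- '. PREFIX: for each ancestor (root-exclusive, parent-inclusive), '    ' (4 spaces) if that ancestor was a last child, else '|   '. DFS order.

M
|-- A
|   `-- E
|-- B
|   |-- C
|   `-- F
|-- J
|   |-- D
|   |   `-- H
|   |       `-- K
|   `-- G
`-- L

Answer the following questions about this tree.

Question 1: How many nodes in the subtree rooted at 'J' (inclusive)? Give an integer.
Answer: 5

Derivation:
Subtree rooted at J contains: D, G, H, J, K
Count = 5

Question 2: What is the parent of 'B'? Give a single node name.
Scan adjacency: B appears as child of M

Answer: M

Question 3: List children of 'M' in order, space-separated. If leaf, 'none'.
Answer: A B J L

Derivation:
Node M's children (from adjacency): A, B, J, L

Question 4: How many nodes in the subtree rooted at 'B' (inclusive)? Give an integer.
Answer: 3

Derivation:
Subtree rooted at B contains: B, C, F
Count = 3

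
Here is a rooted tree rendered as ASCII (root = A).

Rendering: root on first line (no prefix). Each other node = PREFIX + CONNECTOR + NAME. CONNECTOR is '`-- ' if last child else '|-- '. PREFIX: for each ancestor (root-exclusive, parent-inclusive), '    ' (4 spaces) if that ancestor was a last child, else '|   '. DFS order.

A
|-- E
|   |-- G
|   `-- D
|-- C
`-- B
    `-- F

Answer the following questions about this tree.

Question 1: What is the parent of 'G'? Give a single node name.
Scan adjacency: G appears as child of E

Answer: E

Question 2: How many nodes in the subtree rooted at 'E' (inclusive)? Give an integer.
Subtree rooted at E contains: D, E, G
Count = 3

Answer: 3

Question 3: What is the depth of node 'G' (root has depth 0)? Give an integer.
Answer: 2

Derivation:
Path from root to G: A -> E -> G
Depth = number of edges = 2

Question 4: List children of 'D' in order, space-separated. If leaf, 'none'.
Answer: none

Derivation:
Node D's children (from adjacency): (leaf)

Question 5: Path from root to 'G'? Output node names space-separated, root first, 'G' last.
Walk down from root: A -> E -> G

Answer: A E G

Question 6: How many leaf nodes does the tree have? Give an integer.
Answer: 4

Derivation:
Leaves (nodes with no children): C, D, F, G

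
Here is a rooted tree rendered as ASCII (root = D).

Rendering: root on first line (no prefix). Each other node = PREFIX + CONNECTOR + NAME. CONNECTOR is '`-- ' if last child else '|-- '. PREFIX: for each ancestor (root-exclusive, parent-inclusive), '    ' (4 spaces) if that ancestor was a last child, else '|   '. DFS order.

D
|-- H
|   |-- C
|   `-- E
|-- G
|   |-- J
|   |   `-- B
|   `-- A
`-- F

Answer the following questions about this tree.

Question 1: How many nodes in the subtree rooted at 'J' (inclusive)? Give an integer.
Answer: 2

Derivation:
Subtree rooted at J contains: B, J
Count = 2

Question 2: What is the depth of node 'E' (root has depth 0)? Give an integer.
Path from root to E: D -> H -> E
Depth = number of edges = 2

Answer: 2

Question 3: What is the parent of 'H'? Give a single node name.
Answer: D

Derivation:
Scan adjacency: H appears as child of D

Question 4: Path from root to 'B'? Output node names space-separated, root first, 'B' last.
Walk down from root: D -> G -> J -> B

Answer: D G J B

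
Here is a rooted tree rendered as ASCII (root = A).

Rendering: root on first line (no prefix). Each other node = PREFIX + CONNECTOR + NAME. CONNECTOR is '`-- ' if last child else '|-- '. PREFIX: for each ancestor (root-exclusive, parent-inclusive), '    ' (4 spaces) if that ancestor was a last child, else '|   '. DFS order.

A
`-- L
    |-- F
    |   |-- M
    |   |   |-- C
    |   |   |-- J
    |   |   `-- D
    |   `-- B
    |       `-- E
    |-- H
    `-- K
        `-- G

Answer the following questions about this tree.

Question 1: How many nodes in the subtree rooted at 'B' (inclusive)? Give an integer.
Answer: 2

Derivation:
Subtree rooted at B contains: B, E
Count = 2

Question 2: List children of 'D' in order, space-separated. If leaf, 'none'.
Answer: none

Derivation:
Node D's children (from adjacency): (leaf)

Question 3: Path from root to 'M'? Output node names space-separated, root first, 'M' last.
Walk down from root: A -> L -> F -> M

Answer: A L F M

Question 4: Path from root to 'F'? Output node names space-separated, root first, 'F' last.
Walk down from root: A -> L -> F

Answer: A L F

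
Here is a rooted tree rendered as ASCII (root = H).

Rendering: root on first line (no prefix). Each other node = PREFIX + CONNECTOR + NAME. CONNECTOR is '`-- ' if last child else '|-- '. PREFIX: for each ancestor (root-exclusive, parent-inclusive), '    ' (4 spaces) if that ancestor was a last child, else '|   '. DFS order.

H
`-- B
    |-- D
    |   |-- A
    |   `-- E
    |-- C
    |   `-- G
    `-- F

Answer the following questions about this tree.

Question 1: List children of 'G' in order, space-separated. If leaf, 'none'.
Answer: none

Derivation:
Node G's children (from adjacency): (leaf)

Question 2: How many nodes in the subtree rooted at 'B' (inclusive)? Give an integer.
Answer: 7

Derivation:
Subtree rooted at B contains: A, B, C, D, E, F, G
Count = 7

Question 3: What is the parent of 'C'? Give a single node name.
Scan adjacency: C appears as child of B

Answer: B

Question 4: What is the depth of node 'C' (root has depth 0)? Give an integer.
Path from root to C: H -> B -> C
Depth = number of edges = 2

Answer: 2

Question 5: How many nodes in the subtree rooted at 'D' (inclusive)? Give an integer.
Subtree rooted at D contains: A, D, E
Count = 3

Answer: 3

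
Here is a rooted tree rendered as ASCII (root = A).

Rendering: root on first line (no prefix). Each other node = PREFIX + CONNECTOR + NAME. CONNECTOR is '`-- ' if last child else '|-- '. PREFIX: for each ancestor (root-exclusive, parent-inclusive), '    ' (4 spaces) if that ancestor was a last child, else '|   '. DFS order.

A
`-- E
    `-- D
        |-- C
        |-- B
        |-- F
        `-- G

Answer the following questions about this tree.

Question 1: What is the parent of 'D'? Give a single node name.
Scan adjacency: D appears as child of E

Answer: E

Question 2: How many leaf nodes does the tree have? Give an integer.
Leaves (nodes with no children): B, C, F, G

Answer: 4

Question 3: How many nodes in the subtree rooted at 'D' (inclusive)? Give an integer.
Answer: 5

Derivation:
Subtree rooted at D contains: B, C, D, F, G
Count = 5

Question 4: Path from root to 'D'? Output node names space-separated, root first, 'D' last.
Walk down from root: A -> E -> D

Answer: A E D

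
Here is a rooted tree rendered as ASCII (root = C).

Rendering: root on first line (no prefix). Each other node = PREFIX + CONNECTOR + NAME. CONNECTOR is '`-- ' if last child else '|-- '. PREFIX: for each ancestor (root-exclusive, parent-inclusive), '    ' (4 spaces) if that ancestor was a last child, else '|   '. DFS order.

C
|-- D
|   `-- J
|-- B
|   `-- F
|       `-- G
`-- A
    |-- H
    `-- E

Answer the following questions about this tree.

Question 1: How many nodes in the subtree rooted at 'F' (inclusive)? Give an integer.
Answer: 2

Derivation:
Subtree rooted at F contains: F, G
Count = 2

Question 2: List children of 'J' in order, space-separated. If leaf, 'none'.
Node J's children (from adjacency): (leaf)

Answer: none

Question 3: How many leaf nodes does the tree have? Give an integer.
Answer: 4

Derivation:
Leaves (nodes with no children): E, G, H, J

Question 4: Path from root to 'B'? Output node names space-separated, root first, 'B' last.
Answer: C B

Derivation:
Walk down from root: C -> B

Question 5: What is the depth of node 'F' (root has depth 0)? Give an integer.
Answer: 2

Derivation:
Path from root to F: C -> B -> F
Depth = number of edges = 2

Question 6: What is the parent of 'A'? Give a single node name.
Answer: C

Derivation:
Scan adjacency: A appears as child of C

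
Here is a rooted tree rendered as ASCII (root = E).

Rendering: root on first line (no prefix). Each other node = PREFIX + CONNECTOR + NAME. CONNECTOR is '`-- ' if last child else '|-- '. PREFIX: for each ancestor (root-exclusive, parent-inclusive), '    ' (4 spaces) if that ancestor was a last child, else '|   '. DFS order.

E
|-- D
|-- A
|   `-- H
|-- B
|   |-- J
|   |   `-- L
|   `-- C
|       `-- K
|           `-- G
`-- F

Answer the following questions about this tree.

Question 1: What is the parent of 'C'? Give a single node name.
Scan adjacency: C appears as child of B

Answer: B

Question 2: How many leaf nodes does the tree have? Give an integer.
Leaves (nodes with no children): D, F, G, H, L

Answer: 5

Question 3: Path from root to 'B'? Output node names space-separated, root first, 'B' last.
Walk down from root: E -> B

Answer: E B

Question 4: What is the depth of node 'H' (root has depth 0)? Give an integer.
Answer: 2

Derivation:
Path from root to H: E -> A -> H
Depth = number of edges = 2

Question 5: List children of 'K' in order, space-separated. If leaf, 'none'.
Node K's children (from adjacency): G

Answer: G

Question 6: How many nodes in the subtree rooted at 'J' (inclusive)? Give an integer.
Answer: 2

Derivation:
Subtree rooted at J contains: J, L
Count = 2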